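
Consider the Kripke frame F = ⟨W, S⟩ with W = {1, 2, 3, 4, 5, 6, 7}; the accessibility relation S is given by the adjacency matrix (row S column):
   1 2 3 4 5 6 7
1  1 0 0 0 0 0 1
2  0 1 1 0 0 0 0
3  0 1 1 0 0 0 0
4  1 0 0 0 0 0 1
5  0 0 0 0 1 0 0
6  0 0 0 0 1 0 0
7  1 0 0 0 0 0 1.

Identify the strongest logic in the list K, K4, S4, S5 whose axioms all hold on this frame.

Transitive (axiom 4): yes — every two-step S-path is closed by a direct edge.
Reflexive (axiom T): no — 4 is not related to itself.
Euclidean (axiom 5): yes — any two successors of a common world are S-related.
So F validates K, K4; S4 would additionally require S to be reflexive. The strongest is K4.

K4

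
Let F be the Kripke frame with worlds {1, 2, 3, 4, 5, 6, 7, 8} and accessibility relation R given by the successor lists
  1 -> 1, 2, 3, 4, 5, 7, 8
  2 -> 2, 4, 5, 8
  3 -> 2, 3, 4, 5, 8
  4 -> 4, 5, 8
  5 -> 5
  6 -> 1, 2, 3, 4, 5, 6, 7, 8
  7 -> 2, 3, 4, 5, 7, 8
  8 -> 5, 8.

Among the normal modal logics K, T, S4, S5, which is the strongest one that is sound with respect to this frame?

S4

Reflexive (axiom T): yes — every world is R-related to itself.
Transitive (axiom 4): yes — every two-step R-path is closed by a direct edge.
Euclidean (axiom 5): no — 1 R 2 and 1 R 3, but not 2 R 3.
So F validates K, T, S4; S5 would additionally require R to be Euclidean. The strongest is S4.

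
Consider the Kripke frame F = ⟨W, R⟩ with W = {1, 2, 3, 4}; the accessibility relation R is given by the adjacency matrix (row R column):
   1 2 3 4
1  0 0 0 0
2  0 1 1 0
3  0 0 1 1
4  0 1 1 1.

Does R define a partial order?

Reflexive: no — 1 is not related to itself.
Transitive: no — 2 R 3 and 3 R 4, but not 2 R 4.
Antisymmetric: no — 3 R 4 and 4 R 3 with 3 ≠ 4.
So R is not a partial order.

No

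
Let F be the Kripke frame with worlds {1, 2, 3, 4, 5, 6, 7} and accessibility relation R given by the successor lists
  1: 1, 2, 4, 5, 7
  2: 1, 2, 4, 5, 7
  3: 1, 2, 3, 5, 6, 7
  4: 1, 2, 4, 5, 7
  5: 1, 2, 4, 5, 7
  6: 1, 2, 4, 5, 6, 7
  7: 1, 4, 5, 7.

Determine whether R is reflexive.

Reflexive: yes — every world is R-related to itself.

Yes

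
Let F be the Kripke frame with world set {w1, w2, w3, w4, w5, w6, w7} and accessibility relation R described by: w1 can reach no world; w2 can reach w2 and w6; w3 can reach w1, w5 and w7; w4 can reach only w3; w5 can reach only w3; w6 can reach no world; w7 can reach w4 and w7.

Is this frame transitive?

Transitive: no — w3 R w7 and w7 R w4, but not w3 R w4.

No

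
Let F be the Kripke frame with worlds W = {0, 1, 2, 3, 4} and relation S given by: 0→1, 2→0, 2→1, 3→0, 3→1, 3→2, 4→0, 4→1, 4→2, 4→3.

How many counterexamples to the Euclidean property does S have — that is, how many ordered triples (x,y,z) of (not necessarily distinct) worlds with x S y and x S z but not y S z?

20

Enumerating: (0,1,1), (2,0,0), (2,1,0), (2,1,1), (3,0,0), (3,0,2), (3,1,0), (3,1,1), (3,1,2), (3,2,2), (4,0,0), (4,0,2), … and 8 more.
Total: 20.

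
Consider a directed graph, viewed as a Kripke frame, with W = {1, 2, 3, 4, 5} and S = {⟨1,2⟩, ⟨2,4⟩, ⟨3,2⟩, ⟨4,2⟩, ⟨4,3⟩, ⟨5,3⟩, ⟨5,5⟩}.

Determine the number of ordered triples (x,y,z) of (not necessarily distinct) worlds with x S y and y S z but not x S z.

Enumerating: (1,2,4), (2,4,2), (2,4,3), (3,2,4), (4,2,4), (5,3,2).

6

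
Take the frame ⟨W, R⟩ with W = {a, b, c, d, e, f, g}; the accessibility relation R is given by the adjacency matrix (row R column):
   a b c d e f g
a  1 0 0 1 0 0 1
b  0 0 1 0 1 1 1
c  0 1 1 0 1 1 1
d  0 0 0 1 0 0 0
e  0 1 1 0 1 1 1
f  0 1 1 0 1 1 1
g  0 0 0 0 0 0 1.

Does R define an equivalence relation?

Reflexive: no — b is not related to itself.
Symmetric: no — a R d but not d R a.
Transitive: no — b R c and c R b, but not b R b.
So R is not an equivalence relation.

No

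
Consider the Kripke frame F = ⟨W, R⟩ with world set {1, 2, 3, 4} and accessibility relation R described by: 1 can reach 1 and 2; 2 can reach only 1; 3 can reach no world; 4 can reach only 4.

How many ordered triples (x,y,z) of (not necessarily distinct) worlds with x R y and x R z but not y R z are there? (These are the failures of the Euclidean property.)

1

Enumerating: (1,2,2).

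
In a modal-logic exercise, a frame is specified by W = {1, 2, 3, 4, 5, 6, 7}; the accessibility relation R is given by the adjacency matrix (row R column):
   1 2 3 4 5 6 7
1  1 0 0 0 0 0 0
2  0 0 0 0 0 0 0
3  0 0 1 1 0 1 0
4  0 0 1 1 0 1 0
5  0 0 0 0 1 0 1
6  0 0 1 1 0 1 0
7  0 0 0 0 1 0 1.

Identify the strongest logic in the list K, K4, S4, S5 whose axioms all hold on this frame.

K4

Transitive (axiom 4): yes — every two-step R-path is closed by a direct edge.
Reflexive (axiom T): no — 2 is not related to itself.
Euclidean (axiom 5): yes — any two successors of a common world are R-related.
So F validates K, K4; S4 would additionally require R to be reflexive. The strongest is K4.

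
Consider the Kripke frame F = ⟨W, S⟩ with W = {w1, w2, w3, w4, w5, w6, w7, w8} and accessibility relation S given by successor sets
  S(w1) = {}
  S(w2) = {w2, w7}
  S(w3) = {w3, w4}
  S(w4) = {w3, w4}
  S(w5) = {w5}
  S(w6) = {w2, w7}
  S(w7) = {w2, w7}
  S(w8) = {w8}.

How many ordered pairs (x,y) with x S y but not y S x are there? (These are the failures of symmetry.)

Enumerating: (w6,w2), (w6,w7).

2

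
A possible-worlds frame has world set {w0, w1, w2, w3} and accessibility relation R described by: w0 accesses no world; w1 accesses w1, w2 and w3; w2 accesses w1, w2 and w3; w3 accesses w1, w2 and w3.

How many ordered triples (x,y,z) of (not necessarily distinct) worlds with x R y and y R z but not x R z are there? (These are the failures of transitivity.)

0

R is transitive; there are no such tuples.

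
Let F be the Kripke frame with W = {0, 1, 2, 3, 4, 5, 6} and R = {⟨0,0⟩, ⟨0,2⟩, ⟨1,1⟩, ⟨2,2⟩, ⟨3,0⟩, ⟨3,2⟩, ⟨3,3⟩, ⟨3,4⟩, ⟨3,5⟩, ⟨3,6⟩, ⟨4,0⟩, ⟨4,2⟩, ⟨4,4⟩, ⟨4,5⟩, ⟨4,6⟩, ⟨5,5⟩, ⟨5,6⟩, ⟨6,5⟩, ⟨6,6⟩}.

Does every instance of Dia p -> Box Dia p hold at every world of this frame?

The schema 5 characterises exactly the Euclidean frames.
Euclidean: no — 3 R 0 and 3 R 4, but not 0 R 4.

No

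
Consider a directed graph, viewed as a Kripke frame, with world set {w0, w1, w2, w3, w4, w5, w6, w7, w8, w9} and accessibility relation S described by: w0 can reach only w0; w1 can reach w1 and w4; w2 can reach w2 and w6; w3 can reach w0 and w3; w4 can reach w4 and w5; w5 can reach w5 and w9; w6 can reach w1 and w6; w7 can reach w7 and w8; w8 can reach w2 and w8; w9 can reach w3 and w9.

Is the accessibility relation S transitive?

Transitive: no — w1 S w4 and w4 S w5, but not w1 S w5.

No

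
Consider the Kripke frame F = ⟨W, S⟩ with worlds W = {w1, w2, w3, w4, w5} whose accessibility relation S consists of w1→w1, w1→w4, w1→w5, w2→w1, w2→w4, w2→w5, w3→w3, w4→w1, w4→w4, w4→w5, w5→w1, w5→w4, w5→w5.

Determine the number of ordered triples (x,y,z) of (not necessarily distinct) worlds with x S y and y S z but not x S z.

S is transitive; there are no such tuples.

0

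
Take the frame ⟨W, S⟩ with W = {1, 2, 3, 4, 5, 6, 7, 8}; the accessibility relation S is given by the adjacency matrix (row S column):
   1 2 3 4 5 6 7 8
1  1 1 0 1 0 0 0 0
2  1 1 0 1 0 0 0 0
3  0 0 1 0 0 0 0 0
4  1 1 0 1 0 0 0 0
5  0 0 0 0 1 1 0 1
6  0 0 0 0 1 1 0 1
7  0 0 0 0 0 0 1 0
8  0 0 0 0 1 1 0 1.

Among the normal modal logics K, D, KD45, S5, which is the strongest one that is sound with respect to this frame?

Serial (axiom D): yes — every world has a successor (e.g. 1 S 1).
Euclidean (axiom 5): yes — any two successors of a common world are S-related.
Transitive (axiom 4): yes — every two-step S-path is closed by a direct edge.
Reflexive (axiom T): yes — every world is S-related to itself.
So F validates K, D, KD45, S5. The strongest is S5.

S5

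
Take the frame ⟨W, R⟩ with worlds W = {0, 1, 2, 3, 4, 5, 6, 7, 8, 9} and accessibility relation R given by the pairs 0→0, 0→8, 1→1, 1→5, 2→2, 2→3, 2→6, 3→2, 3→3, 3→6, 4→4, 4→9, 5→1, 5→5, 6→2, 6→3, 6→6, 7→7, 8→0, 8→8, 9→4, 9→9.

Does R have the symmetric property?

Yes

Symmetric: yes — every pair in R has its reverse in R.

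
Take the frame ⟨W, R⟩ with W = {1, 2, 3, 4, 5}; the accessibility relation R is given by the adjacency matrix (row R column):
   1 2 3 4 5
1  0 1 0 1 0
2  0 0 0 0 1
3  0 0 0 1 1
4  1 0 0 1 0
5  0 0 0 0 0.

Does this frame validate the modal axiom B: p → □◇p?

The schema B characterises exactly the symmetric frames.
Symmetric: no — 1 R 2 but not 2 R 1.

No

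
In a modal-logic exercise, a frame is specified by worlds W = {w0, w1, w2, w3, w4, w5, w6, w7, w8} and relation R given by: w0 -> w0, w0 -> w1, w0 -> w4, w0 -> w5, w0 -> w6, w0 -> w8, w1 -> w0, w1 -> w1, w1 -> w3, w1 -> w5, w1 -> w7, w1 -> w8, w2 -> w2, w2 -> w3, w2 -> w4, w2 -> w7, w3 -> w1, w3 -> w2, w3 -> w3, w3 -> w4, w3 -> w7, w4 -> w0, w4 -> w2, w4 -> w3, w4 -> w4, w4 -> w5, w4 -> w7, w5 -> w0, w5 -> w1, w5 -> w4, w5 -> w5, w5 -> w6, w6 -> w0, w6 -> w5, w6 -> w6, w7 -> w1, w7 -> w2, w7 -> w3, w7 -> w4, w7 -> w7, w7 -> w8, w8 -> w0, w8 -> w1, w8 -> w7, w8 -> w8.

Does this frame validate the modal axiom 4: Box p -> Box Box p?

No

By correspondence theory, 4 is valid on a frame iff R is transitive.
Transitive: no — w0 R w1 and w1 R w3, but not w0 R w3.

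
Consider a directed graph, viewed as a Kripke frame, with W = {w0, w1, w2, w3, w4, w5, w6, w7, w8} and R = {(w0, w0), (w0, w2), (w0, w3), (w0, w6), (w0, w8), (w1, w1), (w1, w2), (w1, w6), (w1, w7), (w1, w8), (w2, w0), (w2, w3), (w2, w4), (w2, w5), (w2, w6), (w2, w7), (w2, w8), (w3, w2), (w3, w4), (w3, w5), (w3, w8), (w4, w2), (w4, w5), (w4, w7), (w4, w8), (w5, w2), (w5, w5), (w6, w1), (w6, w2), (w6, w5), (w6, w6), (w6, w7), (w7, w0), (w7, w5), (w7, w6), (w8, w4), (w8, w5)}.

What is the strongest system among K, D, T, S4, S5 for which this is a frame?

Serial (axiom D): yes — every world has a successor (e.g. w0 R w0).
Reflexive (axiom T): no — w2 is not related to itself.
Transitive (axiom 4): no — w0 R w2 and w2 R w4, but not w0 R w4.
Euclidean (axiom 5): no — w0 R w3 and w0 R w6, but not w3 R w6.
So F validates K, D; T would additionally require R to be reflexive. The strongest is D.

D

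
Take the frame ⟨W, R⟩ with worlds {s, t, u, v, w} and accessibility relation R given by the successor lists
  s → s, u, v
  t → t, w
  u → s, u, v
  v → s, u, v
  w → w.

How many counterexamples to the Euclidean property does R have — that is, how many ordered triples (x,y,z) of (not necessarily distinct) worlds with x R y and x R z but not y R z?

1

Enumerating: (t,w,t).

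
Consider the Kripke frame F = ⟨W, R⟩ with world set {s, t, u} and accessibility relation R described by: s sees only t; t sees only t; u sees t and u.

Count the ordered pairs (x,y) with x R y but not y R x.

2

Enumerating: (s,t), (u,t).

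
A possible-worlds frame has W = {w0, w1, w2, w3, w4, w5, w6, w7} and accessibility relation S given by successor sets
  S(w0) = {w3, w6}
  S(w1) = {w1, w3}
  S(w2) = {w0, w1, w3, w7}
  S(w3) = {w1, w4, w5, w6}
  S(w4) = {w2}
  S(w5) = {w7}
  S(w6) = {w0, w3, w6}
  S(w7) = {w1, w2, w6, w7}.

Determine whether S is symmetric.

No

Symmetric: no — w0 S w3 but not w3 S w0.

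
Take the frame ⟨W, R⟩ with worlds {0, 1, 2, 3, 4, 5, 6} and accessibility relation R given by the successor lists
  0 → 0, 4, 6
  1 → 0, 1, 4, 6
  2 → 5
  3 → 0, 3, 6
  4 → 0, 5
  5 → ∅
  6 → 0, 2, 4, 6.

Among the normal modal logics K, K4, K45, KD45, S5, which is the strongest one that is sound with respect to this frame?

K

Transitive (axiom 4): no — 0 R 4 and 4 R 5, but not 0 R 5.
Euclidean (axiom 5): no — 0 R 4 and 0 R 6, but not 4 R 6.
Serial (axiom D): no — 5 has no R-successor.
Reflexive (axiom T): no — 2 is not related to itself.
So F validates K; K4 would additionally require R to be transitive. The strongest is K.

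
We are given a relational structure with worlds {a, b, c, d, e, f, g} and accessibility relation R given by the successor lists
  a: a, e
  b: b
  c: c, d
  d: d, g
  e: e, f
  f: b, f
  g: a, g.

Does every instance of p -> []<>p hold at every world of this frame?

No

Axiom B corresponds to the accessibility relation being symmetric.
Symmetric: no — a R e but not e R a.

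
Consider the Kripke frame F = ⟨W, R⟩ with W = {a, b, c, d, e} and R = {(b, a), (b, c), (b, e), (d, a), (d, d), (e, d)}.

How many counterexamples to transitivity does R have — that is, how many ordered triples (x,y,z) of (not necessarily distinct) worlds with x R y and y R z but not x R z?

Enumerating: (b,e,d), (e,d,a).

2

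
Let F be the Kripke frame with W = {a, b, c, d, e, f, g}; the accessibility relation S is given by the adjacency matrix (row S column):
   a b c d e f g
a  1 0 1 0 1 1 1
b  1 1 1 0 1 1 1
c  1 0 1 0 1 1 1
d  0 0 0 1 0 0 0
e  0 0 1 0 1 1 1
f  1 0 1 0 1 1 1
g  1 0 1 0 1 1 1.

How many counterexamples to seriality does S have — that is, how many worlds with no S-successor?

0

S is serial; there are no such worlds.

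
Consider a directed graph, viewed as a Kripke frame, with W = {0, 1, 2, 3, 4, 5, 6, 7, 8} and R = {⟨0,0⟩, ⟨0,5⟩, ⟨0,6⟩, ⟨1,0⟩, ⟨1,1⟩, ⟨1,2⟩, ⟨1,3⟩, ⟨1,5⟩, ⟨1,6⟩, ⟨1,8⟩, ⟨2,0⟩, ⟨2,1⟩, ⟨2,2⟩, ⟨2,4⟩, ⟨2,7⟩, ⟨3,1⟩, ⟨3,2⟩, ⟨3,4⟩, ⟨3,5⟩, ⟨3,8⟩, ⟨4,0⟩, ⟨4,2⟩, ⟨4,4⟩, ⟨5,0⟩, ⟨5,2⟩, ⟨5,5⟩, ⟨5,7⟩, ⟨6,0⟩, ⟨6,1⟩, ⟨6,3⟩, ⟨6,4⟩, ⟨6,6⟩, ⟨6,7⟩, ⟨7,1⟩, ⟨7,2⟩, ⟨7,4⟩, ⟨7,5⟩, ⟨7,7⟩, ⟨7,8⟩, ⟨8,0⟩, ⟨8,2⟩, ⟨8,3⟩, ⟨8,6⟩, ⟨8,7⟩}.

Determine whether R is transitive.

No

Transitive: no — 0 R 5 and 5 R 2, but not 0 R 2.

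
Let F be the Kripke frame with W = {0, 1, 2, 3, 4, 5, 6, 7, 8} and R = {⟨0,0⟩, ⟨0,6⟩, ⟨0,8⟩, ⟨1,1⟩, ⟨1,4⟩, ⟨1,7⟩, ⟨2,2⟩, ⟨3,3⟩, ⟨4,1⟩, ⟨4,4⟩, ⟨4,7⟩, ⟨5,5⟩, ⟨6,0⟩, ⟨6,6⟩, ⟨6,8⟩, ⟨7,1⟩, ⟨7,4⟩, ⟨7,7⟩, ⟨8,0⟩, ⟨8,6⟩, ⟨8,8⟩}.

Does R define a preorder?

Reflexive: yes — every world is R-related to itself.
Transitive: yes — every two-step R-path is closed by a direct edge.
So R is a preorder.

Yes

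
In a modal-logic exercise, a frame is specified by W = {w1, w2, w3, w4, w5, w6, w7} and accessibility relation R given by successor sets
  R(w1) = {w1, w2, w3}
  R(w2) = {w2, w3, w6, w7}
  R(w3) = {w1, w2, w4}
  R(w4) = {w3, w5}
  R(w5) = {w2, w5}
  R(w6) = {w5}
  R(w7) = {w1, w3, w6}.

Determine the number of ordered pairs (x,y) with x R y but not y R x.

9

Enumerating: (w1,w2), (w2,w6), (w2,w7), (w4,w5), (w5,w2), (w6,w5), (w7,w1), (w7,w3), (w7,w6).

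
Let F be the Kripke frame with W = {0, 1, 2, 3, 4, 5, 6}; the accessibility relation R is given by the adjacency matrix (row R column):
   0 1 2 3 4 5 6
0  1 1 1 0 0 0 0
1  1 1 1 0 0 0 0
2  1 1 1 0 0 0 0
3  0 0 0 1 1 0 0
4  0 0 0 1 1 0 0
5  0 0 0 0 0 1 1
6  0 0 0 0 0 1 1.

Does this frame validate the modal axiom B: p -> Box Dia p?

Yes

The schema B characterises exactly the symmetric frames.
Symmetric: yes — every pair in R has its reverse in R.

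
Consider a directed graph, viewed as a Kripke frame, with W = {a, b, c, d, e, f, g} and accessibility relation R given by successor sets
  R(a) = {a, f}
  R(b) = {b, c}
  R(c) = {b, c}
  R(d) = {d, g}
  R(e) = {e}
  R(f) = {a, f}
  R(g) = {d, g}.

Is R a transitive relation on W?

Transitive: yes — every two-step R-path is closed by a direct edge.

Yes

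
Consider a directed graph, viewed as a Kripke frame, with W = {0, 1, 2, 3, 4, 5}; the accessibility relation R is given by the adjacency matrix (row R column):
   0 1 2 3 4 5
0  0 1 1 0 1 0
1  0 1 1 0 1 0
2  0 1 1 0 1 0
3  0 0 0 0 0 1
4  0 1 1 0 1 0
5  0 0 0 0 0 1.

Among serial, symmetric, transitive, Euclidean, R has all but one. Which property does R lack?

symmetric

Serial: yes — every world has a successor (e.g. 0 R 1).
Symmetric: no — 0 R 1 but not 1 R 0.
Transitive: yes — every two-step R-path is closed by a direct edge.
Euclidean: yes — any two successors of a common world are R-related.
Only symmetric fails.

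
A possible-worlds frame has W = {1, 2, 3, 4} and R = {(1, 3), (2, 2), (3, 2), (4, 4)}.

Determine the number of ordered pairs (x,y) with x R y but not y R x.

Enumerating: (1,3), (3,2).

2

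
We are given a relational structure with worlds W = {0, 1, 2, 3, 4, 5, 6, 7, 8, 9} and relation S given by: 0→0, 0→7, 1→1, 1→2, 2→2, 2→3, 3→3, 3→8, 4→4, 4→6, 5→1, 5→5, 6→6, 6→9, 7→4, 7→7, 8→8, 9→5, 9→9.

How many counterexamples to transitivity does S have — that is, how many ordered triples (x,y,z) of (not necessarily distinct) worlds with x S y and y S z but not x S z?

Enumerating: (0,7,4), (1,2,3), (2,3,8), (4,6,9), (5,1,2), (6,9,5), (7,4,6), (9,5,1).

8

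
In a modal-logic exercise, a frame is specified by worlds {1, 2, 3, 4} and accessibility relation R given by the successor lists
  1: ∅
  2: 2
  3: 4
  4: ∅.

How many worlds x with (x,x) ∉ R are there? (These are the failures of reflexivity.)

Enumerating: 1, 3, 4.

3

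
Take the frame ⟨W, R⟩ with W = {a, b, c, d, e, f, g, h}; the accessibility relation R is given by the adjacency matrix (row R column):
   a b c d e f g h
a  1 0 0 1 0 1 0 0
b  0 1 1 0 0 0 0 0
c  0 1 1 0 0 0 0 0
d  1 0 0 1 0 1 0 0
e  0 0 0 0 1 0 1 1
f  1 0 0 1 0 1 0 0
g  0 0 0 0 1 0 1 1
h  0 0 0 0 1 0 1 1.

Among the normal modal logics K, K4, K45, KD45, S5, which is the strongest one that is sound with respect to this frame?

S5

Transitive (axiom 4): yes — every two-step R-path is closed by a direct edge.
Euclidean (axiom 5): yes — any two successors of a common world are R-related.
Serial (axiom D): yes — every world has a successor (e.g. a R a).
Reflexive (axiom T): yes — every world is R-related to itself.
So F validates K, K4, K45, KD45, S5. The strongest is S5.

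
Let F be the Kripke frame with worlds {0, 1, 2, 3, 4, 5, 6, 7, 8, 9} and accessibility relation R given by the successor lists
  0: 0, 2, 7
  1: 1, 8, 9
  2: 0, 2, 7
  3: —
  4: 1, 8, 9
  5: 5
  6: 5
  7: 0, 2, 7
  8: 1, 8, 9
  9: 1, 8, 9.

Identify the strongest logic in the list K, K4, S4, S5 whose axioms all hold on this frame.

K4

Transitive (axiom 4): yes — every two-step R-path is closed by a direct edge.
Reflexive (axiom T): no — 3 is not related to itself.
Euclidean (axiom 5): yes — any two successors of a common world are R-related.
So F validates K, K4; S4 would additionally require R to be reflexive. The strongest is K4.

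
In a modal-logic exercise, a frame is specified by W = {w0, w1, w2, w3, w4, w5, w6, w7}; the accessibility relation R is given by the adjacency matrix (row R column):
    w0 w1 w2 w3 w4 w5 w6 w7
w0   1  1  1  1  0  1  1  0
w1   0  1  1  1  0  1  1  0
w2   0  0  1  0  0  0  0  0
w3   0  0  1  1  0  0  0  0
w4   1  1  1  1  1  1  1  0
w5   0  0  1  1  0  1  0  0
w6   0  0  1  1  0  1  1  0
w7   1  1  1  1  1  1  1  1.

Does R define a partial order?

Reflexive: yes — every world is R-related to itself.
Transitive: yes — every two-step R-path is closed by a direct edge.
Antisymmetric: yes — no distinct pair is related both ways.
So R is a partial order.

Yes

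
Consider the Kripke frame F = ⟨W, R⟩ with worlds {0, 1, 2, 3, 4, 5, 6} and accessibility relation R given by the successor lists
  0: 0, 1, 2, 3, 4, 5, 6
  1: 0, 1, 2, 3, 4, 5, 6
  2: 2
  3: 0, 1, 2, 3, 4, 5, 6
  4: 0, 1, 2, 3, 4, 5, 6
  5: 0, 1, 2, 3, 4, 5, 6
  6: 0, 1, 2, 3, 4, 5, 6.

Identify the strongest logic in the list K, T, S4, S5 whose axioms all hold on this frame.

Reflexive (axiom T): yes — every world is R-related to itself.
Transitive (axiom 4): yes — every two-step R-path is closed by a direct edge.
Euclidean (axiom 5): no — 0 R 2 and 0 R 1, but not 2 R 1.
So F validates K, T, S4; S5 would additionally require R to be Euclidean. The strongest is S4.

S4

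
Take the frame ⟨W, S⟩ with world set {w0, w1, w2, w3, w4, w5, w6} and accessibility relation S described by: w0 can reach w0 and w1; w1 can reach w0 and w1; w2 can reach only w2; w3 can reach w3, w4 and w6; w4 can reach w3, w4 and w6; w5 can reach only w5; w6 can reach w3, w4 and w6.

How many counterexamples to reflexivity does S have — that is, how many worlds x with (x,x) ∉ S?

0

S is reflexive; there are no such worlds.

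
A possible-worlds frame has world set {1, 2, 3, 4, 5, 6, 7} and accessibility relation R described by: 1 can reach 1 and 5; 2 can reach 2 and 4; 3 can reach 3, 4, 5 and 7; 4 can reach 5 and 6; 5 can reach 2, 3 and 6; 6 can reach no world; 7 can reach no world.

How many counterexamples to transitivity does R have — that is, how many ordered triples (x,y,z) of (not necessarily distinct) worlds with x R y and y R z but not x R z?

Enumerating: (1,5,2), (1,5,3), (1,5,6), (2,4,5), (2,4,6), (3,4,6), (3,5,2), (3,5,6), (4,5,2), (4,5,3), (5,2,4), (5,3,4), (5,3,5), (5,3,7).

14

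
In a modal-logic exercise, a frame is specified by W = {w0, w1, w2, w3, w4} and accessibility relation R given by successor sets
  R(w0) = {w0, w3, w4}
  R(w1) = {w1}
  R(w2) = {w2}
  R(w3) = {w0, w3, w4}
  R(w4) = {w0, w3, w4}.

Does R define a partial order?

Reflexive: yes — every world is R-related to itself.
Transitive: yes — every two-step R-path is closed by a direct edge.
Antisymmetric: no — w0 R w3 and w3 R w0 with w0 ≠ w3.
So R is not a partial order.

No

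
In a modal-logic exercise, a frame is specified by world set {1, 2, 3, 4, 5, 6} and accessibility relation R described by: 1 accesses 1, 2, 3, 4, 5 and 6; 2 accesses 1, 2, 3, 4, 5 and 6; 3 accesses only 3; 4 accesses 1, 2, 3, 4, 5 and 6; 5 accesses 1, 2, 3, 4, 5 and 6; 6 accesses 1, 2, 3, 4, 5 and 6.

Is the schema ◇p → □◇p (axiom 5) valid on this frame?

By correspondence theory, 5 is valid on a frame iff R is Euclidean.
Euclidean: no — 1 R 3 and 1 R 2, but not 3 R 2.

No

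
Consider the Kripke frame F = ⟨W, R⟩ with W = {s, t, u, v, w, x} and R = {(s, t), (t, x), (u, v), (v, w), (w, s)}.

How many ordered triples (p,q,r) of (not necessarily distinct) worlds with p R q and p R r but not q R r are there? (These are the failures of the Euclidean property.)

5

Enumerating: (s,t,t), (t,x,x), (u,v,v), (v,w,w), (w,s,s).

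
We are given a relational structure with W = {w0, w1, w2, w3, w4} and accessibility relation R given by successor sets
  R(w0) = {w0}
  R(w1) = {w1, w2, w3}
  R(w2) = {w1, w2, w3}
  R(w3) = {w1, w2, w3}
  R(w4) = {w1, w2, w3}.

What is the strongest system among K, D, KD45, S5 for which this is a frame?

Serial (axiom D): yes — every world has a successor (e.g. w0 R w0).
Euclidean (axiom 5): yes — any two successors of a common world are R-related.
Transitive (axiom 4): yes — every two-step R-path is closed by a direct edge.
Reflexive (axiom T): no — w4 is not related to itself.
So F validates K, D, KD45; S5 would additionally require R to be reflexive. The strongest is KD45.

KD45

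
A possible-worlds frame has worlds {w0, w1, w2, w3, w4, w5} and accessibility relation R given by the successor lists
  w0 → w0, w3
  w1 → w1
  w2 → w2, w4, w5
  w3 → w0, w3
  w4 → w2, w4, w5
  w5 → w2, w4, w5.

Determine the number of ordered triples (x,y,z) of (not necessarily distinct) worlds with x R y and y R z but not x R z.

0

R is transitive; there are no such tuples.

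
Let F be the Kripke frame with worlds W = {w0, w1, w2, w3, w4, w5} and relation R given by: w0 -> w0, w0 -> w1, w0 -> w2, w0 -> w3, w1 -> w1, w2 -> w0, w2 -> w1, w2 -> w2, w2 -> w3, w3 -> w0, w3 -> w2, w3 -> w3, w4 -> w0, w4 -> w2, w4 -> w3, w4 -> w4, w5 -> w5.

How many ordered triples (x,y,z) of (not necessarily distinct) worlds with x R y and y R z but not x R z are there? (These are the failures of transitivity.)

Enumerating: (w3,w0,w1), (w3,w2,w1), (w4,w0,w1), (w4,w2,w1).

4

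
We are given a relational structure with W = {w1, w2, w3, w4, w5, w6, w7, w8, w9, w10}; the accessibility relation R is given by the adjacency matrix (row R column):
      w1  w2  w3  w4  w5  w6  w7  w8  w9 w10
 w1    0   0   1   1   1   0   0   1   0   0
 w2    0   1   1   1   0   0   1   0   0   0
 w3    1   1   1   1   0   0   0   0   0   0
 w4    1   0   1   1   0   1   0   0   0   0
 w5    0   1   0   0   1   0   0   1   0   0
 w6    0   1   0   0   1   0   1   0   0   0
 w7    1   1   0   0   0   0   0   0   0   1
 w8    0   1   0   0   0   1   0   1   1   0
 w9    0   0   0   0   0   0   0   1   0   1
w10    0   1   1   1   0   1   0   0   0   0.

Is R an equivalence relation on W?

No

Reflexive: no — w1 is not related to itself.
Symmetric: no — w1 R w5 but not w5 R w1.
Transitive: no — w1 R w3 and w3 R w2, but not w1 R w2.
So R is not an equivalence relation.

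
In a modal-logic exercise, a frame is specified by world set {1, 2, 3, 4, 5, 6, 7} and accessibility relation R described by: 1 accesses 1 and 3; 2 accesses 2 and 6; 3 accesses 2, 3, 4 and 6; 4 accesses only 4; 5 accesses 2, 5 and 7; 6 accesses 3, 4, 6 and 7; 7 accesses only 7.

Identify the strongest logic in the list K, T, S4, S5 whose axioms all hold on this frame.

T

Reflexive (axiom T): yes — every world is R-related to itself.
Transitive (axiom 4): no — 1 R 3 and 3 R 2, but not 1 R 2.
Euclidean (axiom 5): no — 3 R 2 and 3 R 4, but not 2 R 4.
So F validates K, T; S4 would additionally require R to be transitive. The strongest is T.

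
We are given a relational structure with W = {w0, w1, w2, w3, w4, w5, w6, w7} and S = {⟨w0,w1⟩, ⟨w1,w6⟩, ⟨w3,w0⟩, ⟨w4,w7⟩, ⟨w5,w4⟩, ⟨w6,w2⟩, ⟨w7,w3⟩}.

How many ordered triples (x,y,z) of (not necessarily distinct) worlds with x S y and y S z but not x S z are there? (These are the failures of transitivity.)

6

Enumerating: (w0,w1,w6), (w1,w6,w2), (w3,w0,w1), (w4,w7,w3), (w5,w4,w7), (w7,w3,w0).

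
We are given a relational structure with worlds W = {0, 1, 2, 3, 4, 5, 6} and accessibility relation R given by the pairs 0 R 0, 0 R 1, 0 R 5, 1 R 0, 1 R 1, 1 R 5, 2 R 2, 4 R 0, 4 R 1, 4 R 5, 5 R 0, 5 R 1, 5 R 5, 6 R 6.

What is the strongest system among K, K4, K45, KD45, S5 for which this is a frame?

Transitive (axiom 4): yes — every two-step R-path is closed by a direct edge.
Euclidean (axiom 5): yes — any two successors of a common world are R-related.
Serial (axiom D): no — 3 has no R-successor.
Reflexive (axiom T): no — 3 is not related to itself.
So F validates K, K4, K45; KD45 would additionally require R to be serial. The strongest is K45.

K45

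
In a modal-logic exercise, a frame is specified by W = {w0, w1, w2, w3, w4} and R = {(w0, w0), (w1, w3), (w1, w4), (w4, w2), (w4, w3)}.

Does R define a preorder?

Reflexive: no — w1 is not related to itself.
Transitive: no — w1 R w4 and w4 R w2, but not w1 R w2.
So R is not a preorder.

No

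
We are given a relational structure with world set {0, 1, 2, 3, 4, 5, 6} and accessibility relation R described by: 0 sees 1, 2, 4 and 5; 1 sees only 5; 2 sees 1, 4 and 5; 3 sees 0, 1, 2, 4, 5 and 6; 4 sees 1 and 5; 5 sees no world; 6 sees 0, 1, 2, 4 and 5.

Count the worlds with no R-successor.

1

Enumerating: 5.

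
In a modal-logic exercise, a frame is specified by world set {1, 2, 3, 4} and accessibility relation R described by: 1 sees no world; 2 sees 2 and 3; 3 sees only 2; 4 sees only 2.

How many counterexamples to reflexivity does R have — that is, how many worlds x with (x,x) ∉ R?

Enumerating: 1, 3, 4.

3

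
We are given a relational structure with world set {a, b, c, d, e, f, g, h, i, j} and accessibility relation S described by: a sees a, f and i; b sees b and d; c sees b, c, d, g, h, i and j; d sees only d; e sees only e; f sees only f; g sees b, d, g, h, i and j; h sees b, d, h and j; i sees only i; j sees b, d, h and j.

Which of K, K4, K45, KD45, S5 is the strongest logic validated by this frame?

K4

Transitive (axiom 4): yes — every two-step S-path is closed by a direct edge.
Euclidean (axiom 5): no — a S f and a S i, but not f S i.
Serial (axiom D): yes — every world has a successor (e.g. a S a).
Reflexive (axiom T): yes — every world is S-related to itself.
So F validates K, K4; K45 would additionally require S to be Euclidean. The strongest is K4.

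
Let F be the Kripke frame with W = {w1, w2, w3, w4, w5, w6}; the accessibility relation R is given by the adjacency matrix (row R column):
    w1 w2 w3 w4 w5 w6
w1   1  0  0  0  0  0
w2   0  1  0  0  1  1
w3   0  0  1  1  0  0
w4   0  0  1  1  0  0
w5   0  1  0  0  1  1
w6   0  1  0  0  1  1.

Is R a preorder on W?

Yes

Reflexive: yes — every world is R-related to itself.
Transitive: yes — every two-step R-path is closed by a direct edge.
So R is a preorder.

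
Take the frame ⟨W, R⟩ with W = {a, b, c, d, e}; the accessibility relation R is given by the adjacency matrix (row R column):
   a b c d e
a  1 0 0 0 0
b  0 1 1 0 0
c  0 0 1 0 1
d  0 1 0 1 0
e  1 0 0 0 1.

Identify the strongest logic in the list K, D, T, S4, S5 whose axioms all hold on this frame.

T

Serial (axiom D): yes — every world has a successor (e.g. a R a).
Reflexive (axiom T): yes — every world is R-related to itself.
Transitive (axiom 4): no — b R c and c R e, but not b R e.
Euclidean (axiom 5): no — b R c and b R b, but not c R b.
So F validates K, D, T; S4 would additionally require R to be transitive. The strongest is T.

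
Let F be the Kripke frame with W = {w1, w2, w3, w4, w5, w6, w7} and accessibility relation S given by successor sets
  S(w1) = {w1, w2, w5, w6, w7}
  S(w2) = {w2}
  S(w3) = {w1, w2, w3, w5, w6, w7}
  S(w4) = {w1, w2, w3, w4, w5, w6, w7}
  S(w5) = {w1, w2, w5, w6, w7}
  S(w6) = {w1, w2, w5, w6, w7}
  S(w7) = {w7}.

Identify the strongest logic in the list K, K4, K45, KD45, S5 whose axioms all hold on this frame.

Transitive (axiom 4): yes — every two-step S-path is closed by a direct edge.
Euclidean (axiom 5): no — w1 S w2 and w1 S w5, but not w2 S w5.
Serial (axiom D): yes — every world has a successor (e.g. w1 S w1).
Reflexive (axiom T): yes — every world is S-related to itself.
So F validates K, K4; K45 would additionally require S to be Euclidean. The strongest is K4.

K4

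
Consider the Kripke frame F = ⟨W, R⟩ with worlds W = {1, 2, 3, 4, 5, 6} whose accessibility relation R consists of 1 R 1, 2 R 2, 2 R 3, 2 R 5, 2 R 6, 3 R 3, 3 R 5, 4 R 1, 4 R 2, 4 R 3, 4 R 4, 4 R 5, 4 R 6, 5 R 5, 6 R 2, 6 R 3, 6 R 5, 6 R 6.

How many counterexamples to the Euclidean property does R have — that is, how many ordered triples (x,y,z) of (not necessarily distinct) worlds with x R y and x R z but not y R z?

29

Enumerating: (2,3,2), (2,3,6), (2,5,2), (2,5,3), (2,5,6), (3,5,3), (4,1,2), (4,1,3), (4,1,4), (4,1,5), (4,1,6), (4,2,1), … and 17 more.
Total: 29.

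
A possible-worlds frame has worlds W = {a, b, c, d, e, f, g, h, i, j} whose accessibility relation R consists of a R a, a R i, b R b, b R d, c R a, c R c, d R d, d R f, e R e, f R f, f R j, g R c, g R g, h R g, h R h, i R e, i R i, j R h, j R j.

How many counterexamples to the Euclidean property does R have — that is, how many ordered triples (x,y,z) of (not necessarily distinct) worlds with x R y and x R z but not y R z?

Enumerating: (a,i,a), (b,d,b), (c,a,c), (d,f,d), (f,j,f), (g,c,g), (h,g,h), (i,e,i), (j,h,j).

9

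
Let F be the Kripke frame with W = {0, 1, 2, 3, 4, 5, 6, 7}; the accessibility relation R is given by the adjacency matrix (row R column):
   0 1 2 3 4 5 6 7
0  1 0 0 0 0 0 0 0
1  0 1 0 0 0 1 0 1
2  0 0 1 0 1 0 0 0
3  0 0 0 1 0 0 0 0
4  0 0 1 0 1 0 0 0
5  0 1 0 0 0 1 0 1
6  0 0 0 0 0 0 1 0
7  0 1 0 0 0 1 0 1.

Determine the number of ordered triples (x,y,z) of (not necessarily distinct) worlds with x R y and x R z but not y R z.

R is Euclidean; there are no such tuples.

0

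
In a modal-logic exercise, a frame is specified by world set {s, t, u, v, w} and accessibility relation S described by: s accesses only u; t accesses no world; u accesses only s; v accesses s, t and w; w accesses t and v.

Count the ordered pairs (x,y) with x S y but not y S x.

3

Enumerating: (v,s), (v,t), (w,t).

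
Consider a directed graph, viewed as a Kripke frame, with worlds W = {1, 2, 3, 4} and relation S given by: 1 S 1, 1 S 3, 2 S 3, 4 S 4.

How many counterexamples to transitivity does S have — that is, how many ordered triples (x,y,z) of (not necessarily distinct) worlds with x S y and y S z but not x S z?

S is transitive; there are no such tuples.

0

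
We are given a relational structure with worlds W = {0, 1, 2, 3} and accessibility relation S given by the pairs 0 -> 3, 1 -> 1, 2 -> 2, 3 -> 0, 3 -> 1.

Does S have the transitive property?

Transitive: no — 0 S 3 and 3 S 1, but not 0 S 1.

No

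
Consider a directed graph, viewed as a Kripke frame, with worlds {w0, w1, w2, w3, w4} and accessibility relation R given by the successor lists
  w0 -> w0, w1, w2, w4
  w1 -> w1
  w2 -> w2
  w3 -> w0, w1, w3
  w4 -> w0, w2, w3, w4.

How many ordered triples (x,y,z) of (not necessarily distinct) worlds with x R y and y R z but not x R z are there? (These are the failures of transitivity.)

Enumerating: (w0,w4,w3), (w3,w0,w2), (w3,w0,w4), (w4,w0,w1), (w4,w3,w1).

5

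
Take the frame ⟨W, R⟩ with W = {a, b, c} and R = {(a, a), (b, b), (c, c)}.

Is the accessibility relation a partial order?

Reflexive: yes — every world is R-related to itself.
Transitive: yes — every two-step R-path is closed by a direct edge.
Antisymmetric: yes — no distinct pair is related both ways.
So R is a partial order.

Yes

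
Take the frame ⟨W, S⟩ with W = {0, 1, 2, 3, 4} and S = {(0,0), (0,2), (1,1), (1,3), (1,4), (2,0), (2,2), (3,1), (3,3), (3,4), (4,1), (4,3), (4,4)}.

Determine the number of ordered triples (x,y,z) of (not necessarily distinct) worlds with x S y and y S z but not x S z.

0

S is transitive; there are no such tuples.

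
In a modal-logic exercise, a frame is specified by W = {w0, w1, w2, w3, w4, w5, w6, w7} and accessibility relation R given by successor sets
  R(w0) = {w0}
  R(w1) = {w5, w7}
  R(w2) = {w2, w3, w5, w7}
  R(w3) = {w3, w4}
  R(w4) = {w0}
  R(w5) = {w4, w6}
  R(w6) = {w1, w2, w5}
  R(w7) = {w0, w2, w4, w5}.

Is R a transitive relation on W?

Transitive: no — w1 R w5 and w5 R w4, but not w1 R w4.

No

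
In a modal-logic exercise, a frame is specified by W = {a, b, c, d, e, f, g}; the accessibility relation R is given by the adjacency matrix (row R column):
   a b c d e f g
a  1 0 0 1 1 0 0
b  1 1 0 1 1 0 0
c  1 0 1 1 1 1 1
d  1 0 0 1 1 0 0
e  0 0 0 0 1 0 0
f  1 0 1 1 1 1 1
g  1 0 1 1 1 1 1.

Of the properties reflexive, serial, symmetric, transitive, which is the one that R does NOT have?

Reflexive: yes — every world is R-related to itself.
Serial: yes — every world has a successor (e.g. a R a).
Symmetric: no — a R e but not e R a.
Transitive: yes — every two-step R-path is closed by a direct edge.
Only symmetric fails.

symmetric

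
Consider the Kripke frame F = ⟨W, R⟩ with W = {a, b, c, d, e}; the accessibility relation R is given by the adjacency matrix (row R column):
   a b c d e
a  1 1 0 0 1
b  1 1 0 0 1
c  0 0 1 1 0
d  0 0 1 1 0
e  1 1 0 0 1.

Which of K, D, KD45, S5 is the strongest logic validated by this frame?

Serial (axiom D): yes — every world has a successor (e.g. a R a).
Euclidean (axiom 5): yes — any two successors of a common world are R-related.
Transitive (axiom 4): yes — every two-step R-path is closed by a direct edge.
Reflexive (axiom T): yes — every world is R-related to itself.
So F validates K, D, KD45, S5. The strongest is S5.

S5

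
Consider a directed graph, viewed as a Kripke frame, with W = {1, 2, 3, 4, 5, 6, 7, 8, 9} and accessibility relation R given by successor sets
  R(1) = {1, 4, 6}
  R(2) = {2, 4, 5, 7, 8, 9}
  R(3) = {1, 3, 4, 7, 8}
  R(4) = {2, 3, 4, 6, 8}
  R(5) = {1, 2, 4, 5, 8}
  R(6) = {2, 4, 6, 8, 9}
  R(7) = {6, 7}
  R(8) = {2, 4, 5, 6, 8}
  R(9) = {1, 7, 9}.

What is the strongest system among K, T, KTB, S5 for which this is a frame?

Reflexive (axiom T): yes — every world is R-related to itself.
Symmetric (axiom B): no — 1 R 4 but not 4 R 1.
Euclidean (axiom 5): no — 2 R 4 and 2 R 5, but not 4 R 5.
So F validates K, T; KTB would additionally require R to be symmetric. The strongest is T.

T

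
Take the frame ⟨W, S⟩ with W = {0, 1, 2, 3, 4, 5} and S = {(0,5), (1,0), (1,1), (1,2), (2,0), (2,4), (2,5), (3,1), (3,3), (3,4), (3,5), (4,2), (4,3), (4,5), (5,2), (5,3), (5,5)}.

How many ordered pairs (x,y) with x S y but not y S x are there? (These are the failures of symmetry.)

6

Enumerating: (0,5), (1,0), (1,2), (2,0), (3,1), (4,5).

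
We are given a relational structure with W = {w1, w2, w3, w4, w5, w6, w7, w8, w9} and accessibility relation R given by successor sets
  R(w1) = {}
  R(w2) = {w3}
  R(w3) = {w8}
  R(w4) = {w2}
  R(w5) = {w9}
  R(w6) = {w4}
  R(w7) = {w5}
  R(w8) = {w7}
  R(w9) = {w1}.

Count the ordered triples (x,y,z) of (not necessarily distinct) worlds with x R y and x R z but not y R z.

Enumerating: (w2,w3,w3), (w3,w8,w8), (w4,w2,w2), (w5,w9,w9), (w6,w4,w4), (w7,w5,w5), (w8,w7,w7), (w9,w1,w1).

8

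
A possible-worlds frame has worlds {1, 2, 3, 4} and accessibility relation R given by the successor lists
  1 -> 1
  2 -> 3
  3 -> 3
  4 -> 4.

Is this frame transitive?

Transitive: yes — every two-step R-path is closed by a direct edge.

Yes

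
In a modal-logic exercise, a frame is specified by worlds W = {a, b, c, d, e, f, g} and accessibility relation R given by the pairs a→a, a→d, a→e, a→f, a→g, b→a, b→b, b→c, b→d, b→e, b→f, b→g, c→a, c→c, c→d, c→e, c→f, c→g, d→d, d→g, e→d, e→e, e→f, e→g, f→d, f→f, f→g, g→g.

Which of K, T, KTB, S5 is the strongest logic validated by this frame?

Reflexive (axiom T): yes — every world is R-related to itself.
Symmetric (axiom B): no — a R d but not d R a.
Euclidean (axiom 5): no — a R d and a R e, but not d R e.
So F validates K, T; KTB would additionally require R to be symmetric. The strongest is T.

T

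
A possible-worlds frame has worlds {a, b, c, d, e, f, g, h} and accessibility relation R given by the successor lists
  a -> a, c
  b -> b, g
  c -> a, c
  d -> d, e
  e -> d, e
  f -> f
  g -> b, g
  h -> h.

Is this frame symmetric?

Symmetric: yes — every pair in R has its reverse in R.

Yes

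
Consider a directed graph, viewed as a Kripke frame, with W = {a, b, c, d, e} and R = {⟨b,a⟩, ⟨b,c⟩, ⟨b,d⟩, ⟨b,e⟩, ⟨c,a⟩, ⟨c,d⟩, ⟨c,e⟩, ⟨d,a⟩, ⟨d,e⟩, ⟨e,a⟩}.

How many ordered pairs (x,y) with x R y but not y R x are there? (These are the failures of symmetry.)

Enumerating: (b,a), (b,c), (b,d), (b,e), (c,a), (c,d), (c,e), (d,a), (d,e), (e,a).

10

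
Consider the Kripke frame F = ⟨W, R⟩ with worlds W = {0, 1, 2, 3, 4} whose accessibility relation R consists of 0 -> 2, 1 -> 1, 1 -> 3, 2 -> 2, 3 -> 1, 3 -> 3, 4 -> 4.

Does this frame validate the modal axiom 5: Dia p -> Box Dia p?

By correspondence theory, 5 is valid on a frame iff R is Euclidean.
Euclidean: yes — any two successors of a common world are R-related.

Yes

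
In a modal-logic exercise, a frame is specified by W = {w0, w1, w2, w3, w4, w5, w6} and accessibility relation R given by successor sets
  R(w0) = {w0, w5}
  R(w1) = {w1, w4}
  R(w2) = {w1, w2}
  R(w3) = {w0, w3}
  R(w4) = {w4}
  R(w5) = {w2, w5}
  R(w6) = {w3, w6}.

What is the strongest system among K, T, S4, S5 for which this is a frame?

T

Reflexive (axiom T): yes — every world is R-related to itself.
Transitive (axiom 4): no — w0 R w5 and w5 R w2, but not w0 R w2.
Euclidean (axiom 5): no — w0 R w5 and w0 R w0, but not w5 R w0.
So F validates K, T; S4 would additionally require R to be transitive. The strongest is T.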